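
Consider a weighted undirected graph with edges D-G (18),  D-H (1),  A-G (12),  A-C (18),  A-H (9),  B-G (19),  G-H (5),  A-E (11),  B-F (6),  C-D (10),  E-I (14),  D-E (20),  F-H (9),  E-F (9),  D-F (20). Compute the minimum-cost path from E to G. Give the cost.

A few of the E→G routes:
E-D-H-G: 20 + 1 + 5 = 26
E-A-G: 11 + 12 = 23
E-A-H-G: 11 + 9 + 5 = 25
E-F-H-G: 9 + 9 + 5 = 23
Shortest: 23.

23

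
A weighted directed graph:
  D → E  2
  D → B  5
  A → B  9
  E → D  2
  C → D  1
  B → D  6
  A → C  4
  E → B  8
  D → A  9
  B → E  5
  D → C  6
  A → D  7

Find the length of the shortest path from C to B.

Candidate routes:
C→D→E→B: 1 + 2 + 8 = 11
C→D→A→B: 1 + 9 + 9 = 19
C→D→B: 1 + 5 = 6
Shortest: 6.

6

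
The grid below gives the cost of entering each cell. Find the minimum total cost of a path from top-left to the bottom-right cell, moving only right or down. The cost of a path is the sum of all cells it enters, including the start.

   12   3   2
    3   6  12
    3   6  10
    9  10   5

Best path: (0,0) → (1,0) → (2,0) → (2,1) → (2,2) → (3,2)
Cost: 12 + 3 + 3 + 6 + 10 + 5 = 39
For comparison, the top-then-right route costs 44.

39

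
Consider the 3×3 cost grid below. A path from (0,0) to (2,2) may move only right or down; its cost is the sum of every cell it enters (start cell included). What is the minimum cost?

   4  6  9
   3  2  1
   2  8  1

Cheapest: [0,0] [1,0] [1,1] [1,2] [2,2]
  4 + 3 + 2 + 1 + 1 = 11
For comparison, the top-then-right route costs 21.

11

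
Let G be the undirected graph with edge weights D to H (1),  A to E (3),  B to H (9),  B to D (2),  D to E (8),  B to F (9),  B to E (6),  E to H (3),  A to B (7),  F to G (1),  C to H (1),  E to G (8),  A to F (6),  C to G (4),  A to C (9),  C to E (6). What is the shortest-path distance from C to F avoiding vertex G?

Some routes from C to F avoiding G:
C - A - F: 9 + 6 = 15
C - E - A - F: 6 + 3 + 6 = 15
C - H - E - A - F: 1 + 3 + 3 + 6 = 13
C - H - D - B - F: 1 + 1 + 2 + 9 = 13
The minimum is 13.

13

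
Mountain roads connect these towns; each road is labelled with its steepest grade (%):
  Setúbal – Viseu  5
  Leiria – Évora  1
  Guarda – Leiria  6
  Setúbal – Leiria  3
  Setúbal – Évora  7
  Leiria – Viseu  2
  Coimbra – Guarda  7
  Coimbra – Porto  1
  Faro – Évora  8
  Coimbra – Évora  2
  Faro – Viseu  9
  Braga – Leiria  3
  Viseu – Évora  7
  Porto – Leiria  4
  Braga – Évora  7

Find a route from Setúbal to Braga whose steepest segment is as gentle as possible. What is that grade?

Comparing a few candidate routes:
Setúbal → Viseu → Leiria → Braga: max(5, 2, 3) = 5
Setúbal → Viseu → Leiria → Évora → Braga: max(5, 2, 1, 7) = 7
Setúbal → Viseu → Leiria → Porto → Coimbra → Évora → Braga: max(5, 2, 4, 1, 2, 7) = 7
Setúbal → Viseu → Leiria → Guarda → Coimbra → Évora → Braga: max(5, 2, 6, 7, 2, 7) = 7
Setúbal → Leiria → Braga: max(3, 3) = 3
Smallest bottleneck: 3%.

3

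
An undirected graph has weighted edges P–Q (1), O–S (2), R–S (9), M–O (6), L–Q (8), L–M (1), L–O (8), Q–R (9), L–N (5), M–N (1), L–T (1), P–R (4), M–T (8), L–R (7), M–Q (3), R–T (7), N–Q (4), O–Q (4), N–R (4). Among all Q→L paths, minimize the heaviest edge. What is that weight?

3

Checking several routes:
Q → N → L: max(4, 5) = 5
Q → M → L: max(3, 1) = 3
Q → N → M → L: max(4, 1, 1) = 4
Q → P → R → N → L: max(1, 4, 4, 5) = 5
Q → P → R → N → M → L: max(1, 4, 4, 1, 1) = 4
Best route has worst link 3.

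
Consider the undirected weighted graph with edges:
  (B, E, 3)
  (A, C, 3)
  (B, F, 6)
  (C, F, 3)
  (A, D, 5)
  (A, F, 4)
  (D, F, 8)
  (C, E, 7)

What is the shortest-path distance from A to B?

Candidate routes:
A-C-F-B: 3 + 3 + 6 = 12
A-F-B: 4 + 6 = 10
A-D-F-C-E-B: 5 + 8 + 3 + 7 + 3 = 26
A-F-C-E-B: 4 + 3 + 7 + 3 = 17
A-D-F-B: 5 + 8 + 6 = 19
A-C-E-B: 3 + 7 + 3 = 13
Best route has total 10.

10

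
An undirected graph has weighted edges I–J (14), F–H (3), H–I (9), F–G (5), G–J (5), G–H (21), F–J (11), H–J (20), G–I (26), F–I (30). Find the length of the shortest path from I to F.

12

Some routes from I to F:
I → J → F: 14 + 11 = 25
I → F: 30
I → H → F: 9 + 3 = 12
I → J → G → F: 14 + 5 + 5 = 24
Best route has total 12.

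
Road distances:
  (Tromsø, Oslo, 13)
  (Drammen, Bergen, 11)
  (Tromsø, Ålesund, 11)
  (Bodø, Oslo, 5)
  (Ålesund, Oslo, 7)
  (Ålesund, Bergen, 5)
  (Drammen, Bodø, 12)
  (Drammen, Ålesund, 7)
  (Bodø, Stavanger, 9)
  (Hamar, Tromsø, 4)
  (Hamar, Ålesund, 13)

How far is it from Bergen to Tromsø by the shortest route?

Comparing a few candidate routes:
Bergen→Ålesund→Tromsø: 5 + 11 = 16
Bergen→Drammen→Ålesund→Hamar→Tromsø: 11 + 7 + 13 + 4 = 35
Bergen→Ålesund→Hamar→Tromsø: 5 + 13 + 4 = 22
Bergen→Ålesund→Oslo→Tromsø: 5 + 7 + 13 = 25
Bergen→Drammen→Ålesund→Tromsø: 11 + 7 + 11 = 29
Shortest: 16.

16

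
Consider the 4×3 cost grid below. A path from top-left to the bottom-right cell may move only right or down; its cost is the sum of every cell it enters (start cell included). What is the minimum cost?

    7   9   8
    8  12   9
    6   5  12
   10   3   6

35

Take [0,0]→[1,0]→[2,0]→[2,1]→[3,1]→[3,2] for a total of 7 + 8 + 6 + 5 + 3 + 6 = 35.
(Top row then right column would cost 51.)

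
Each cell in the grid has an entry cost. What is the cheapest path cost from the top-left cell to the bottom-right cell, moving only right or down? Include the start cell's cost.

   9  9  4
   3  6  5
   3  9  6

Path r0c0 -> r1c0 -> r1c1 -> r1c2 -> r2c2: 9 + 3 + 6 + 5 + 6 = 29.
For comparison, the top-then-right route costs 33.

29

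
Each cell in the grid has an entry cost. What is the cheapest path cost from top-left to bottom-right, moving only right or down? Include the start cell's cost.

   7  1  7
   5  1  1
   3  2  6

16

Cheapest: (0,0) -> (0,1) -> (1,1) -> (1,2) -> (2,2)
  7 + 1 + 1 + 1 + 6 = 16
(Top row then right column would cost 22.)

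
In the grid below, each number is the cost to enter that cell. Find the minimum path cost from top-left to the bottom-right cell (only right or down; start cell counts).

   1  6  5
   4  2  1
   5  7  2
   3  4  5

15

One optimal route is (0,0) -> (1,0) -> (1,1) -> (1,2) -> (2,2) -> (3,2).
Its cost is 1 + 4 + 2 + 1 + 2 + 5 = 15.
(Top row then right column would cost 20.)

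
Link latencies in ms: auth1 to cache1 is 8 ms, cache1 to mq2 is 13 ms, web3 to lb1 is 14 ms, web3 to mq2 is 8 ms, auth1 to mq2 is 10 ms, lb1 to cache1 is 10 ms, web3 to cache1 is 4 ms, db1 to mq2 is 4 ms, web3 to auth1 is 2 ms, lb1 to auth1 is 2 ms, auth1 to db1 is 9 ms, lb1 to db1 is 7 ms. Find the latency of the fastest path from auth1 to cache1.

6

Checking several routes:
auth1 → web3 → cache1: 2 + 4 = 6
auth1 → lb1 → web3 → cache1: 2 + 14 + 4 = 20
auth1 → cache1: 8
auth1 → lb1 → cache1: 2 + 10 = 12
Shortest: 6 ms.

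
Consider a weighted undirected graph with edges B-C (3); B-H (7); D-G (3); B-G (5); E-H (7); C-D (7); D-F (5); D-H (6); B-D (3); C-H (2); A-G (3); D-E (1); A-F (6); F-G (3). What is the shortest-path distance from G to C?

Checking several routes:
G-B-C: 5 + 3 = 8
G-D-B-C: 3 + 3 + 3 = 9
G-D-H-C: 3 + 6 + 2 = 11
G-D-E-H-C: 3 + 1 + 7 + 2 = 13
G-D-C: 3 + 7 = 10
Best route has total 8.

8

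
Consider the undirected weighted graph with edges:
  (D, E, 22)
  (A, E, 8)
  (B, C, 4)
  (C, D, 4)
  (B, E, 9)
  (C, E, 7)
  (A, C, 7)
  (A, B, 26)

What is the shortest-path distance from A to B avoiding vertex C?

Routes from A to B avoiding C:
A→E→B: 8 + 9 = 17
A→B: 26
Shortest: 17.

17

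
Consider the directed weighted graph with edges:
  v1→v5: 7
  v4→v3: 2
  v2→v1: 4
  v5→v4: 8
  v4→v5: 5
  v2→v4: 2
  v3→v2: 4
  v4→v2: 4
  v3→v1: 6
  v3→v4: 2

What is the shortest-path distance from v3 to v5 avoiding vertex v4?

13

Candidate routes:
v3 → v2 → v1 → v5: 4 + 4 + 7 = 15
v3 → v1 → v5: 6 + 7 = 13
Shortest: 13.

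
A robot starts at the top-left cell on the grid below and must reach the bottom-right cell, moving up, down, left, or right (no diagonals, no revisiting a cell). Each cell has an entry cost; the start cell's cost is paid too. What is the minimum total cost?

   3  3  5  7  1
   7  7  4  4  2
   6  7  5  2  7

Cheapest: (0,0)→(0,1)→(0,2)→(0,3)→(0,4)→(1,4)→(2,4)
  3 + 3 + 5 + 7 + 1 + 2 + 7 = 28

28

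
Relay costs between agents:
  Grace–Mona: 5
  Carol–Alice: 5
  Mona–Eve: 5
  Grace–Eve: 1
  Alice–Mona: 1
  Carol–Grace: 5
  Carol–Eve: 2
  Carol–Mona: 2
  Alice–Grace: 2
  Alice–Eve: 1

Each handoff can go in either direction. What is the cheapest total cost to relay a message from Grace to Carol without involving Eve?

5

Paths from Grace to Carol avoiding Eve:
Grace→Carol: 5
Grace→Mona→Alice→Carol: 5 + 1 + 5 = 11
Grace→Alice→Mona→Carol: 2 + 1 + 2 = 5
Grace→Mona→Carol: 5 + 2 = 7
Grace→Alice→Carol: 2 + 5 = 7
The minimum is 5.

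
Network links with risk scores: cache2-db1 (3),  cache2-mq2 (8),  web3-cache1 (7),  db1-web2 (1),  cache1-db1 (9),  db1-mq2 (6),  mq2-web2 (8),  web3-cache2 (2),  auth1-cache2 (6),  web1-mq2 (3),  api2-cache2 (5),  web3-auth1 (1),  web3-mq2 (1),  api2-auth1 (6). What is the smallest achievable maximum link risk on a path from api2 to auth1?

5

Comparing a few candidate routes:
api2 -> auth1: max(6) = 6
api2 -> cache2 -> db1 -> mq2 -> web3 -> auth1: max(5, 3, 6, 1, 1) = 6
api2 -> cache2 -> web3 -> auth1: max(5, 2, 1) = 5
api2 -> cache2 -> auth1: max(5, 6) = 6
Best route has worst link 5.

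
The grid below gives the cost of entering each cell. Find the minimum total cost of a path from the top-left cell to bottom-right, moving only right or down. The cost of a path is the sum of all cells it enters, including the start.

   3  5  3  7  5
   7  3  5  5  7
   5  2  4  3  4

24

Best path: r0c0 → r0c1 → r1c1 → r2c1 → r2c2 → r2c3 → r2c4
Cost: 3 + 5 + 3 + 2 + 4 + 3 + 4 = 24
For comparison, the top-then-right route costs 34.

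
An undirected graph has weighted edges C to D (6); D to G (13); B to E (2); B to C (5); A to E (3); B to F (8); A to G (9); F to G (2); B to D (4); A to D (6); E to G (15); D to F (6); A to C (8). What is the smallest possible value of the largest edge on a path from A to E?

3

Comparing a few candidate routes:
A→D→B→E: max(6, 4, 2) = 6
A→C→D→B→E: max(8, 6, 4, 2) = 8
A→D→F→B→E: max(6, 6, 8, 2) = 8
A→D→C→B→E: max(6, 6, 5, 2) = 6
A→C→D→F→B→E: max(8, 6, 6, 8, 2) = 8
A→E: max(3) = 3
The minimum achievable maximum is 3.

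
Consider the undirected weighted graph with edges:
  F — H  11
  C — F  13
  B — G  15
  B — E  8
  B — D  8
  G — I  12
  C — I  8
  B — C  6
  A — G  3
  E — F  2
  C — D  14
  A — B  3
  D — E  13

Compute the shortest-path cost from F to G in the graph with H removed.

Some routes from F to G avoiding H:
F - E - B - G: 2 + 8 + 15 = 25
F - C - I - G: 13 + 8 + 12 = 33
F - C - B - A - G: 13 + 6 + 3 + 3 = 25
F - E - B - A - G: 2 + 8 + 3 + 3 = 16
F - E - D - B - A - G: 2 + 13 + 8 + 3 + 3 = 29
F - C - B - G: 13 + 6 + 15 = 34
Best route has total 16.

16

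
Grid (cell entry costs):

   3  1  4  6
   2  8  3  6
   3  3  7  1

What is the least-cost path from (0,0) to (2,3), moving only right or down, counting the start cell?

18

Best path: r0c0 r0c1 r0c2 r1c2 r1c3 r2c3
Cost: 3 + 1 + 4 + 3 + 6 + 1 = 18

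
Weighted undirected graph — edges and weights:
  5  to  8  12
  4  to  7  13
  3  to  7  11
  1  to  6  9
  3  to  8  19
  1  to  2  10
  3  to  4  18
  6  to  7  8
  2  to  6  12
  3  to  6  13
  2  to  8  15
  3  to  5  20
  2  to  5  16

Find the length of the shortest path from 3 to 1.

Comparing a few candidate routes:
3 → 6 → 2 → 1: 13 + 12 + 10 = 35
3 → 7 → 6 → 2 → 1: 11 + 8 + 12 + 10 = 41
3 → 6 → 1: 13 + 9 = 22
3 → 7 → 6 → 1: 11 + 8 + 9 = 28
The minimum is 22.

22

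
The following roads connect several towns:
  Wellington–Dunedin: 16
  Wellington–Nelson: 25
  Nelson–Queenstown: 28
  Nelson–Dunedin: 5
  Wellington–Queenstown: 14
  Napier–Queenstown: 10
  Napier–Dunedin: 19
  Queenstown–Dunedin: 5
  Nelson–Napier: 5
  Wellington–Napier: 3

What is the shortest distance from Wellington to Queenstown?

Comparing a few candidate routes:
Wellington -> Napier -> Queenstown: 3 + 10 = 13
Wellington -> Napier -> Nelson -> Dunedin -> Queenstown: 3 + 5 + 5 + 5 = 18
Wellington -> Nelson -> Dunedin -> Queenstown: 25 + 5 + 5 = 35
Wellington -> Queenstown: 14
Wellington -> Dunedin -> Queenstown: 16 + 5 = 21
Wellington -> Napier -> Dunedin -> Queenstown: 3 + 19 + 5 = 27
Shortest: 13.

13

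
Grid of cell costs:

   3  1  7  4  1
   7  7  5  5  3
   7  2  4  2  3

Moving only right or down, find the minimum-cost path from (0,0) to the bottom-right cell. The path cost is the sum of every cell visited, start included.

Cheapest: [0,0] → [0,1] → [0,2] → [0,3] → [0,4] → [1,4] → [2,4]
  3 + 1 + 7 + 4 + 1 + 3 + 3 = 22

22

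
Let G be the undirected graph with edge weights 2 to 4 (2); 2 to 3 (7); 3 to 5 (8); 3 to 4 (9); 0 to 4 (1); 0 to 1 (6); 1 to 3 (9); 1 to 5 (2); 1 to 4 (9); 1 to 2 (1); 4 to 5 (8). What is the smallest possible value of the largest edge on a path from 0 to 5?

2

Comparing a few candidate routes:
0→1→5: max(6, 2) = 6
0→4→2→1→5: max(1, 2, 1, 2) = 2
0→1→2→3→5: max(6, 1, 7, 8) = 8
Smallest bottleneck: 2.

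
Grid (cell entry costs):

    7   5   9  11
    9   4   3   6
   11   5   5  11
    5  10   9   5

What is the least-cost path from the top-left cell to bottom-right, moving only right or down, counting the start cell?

Take [0,0] [0,1] [1,1] [1,2] [2,2] [3,2] [3,3] for a total of 7 + 5 + 4 + 3 + 5 + 9 + 5 = 38.
(Top row then right column would cost 54.)

38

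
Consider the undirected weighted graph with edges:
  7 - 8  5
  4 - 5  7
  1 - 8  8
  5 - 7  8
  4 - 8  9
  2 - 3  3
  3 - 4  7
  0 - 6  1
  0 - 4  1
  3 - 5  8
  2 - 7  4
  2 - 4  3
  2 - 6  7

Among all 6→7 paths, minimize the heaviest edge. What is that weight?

Some routes from 6 to 7:
6-0-4-5-7: max(1, 1, 7, 8) = 8
6-2-7: max(7, 4) = 7
6-0-4-5-3-2-7: max(1, 1, 7, 8, 3, 4) = 8
6-0-4-3-2-7: max(1, 1, 7, 3, 4) = 7
6-0-4-2-7: max(1, 1, 3, 4) = 4
6-0-4-3-5-7: max(1, 1, 7, 8, 8) = 8
The minimum achievable maximum is 4.

4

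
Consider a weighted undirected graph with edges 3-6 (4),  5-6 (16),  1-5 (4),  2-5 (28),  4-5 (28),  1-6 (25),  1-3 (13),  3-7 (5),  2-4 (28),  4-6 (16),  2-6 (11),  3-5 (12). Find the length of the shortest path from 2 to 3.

15

Some routes from 2 to 3:
2 - 6 - 3: 11 + 4 = 15
2 - 5 - 3: 28 + 12 = 40
2 - 6 - 5 - 3: 11 + 16 + 12 = 39
Shortest: 15.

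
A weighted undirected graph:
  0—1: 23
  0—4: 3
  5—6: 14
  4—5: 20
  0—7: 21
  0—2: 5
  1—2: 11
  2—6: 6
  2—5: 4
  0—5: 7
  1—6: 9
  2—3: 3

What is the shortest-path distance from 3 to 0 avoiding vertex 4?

A few of the 3→0 routes:
3 → 2 → 6 → 1 → 0: 3 + 6 + 9 + 23 = 41
3 → 2 → 6 → 5 → 0: 3 + 6 + 14 + 7 = 30
3 → 2 → 0: 3 + 5 = 8
3 → 2 → 1 → 0: 3 + 11 + 23 = 37
3 → 2 → 5 → 0: 3 + 4 + 7 = 14
The minimum is 8.

8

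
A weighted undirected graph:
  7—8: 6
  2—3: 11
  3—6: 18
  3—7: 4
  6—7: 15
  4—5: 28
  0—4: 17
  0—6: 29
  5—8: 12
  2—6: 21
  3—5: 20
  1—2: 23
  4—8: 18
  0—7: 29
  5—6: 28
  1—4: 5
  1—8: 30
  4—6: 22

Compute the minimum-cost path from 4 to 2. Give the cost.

Checking several routes:
4 → 6 → 3 → 2: 22 + 18 + 11 = 51
4 → 6 → 2: 22 + 21 = 43
4 → 6 → 7 → 3 → 2: 22 + 15 + 4 + 11 = 52
4 → 8 → 7 → 3 → 2: 18 + 6 + 4 + 11 = 39
4 → 1 → 2: 5 + 23 = 28
Best route has total 28.

28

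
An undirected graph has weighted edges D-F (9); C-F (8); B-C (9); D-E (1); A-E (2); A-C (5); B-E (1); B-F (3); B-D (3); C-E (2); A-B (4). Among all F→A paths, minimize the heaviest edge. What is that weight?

Some routes from F to A:
F -> B -> D -> E -> A: max(3, 3, 1, 2) = 3
F -> B -> E -> A: max(3, 1, 2) = 3
F -> B -> A: max(3, 4) = 4
Best route has worst link 3.

3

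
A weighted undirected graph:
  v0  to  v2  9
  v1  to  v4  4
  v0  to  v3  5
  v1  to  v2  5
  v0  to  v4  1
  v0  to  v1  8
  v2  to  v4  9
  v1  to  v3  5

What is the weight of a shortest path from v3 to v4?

6

Checking several routes:
v3→v1→v0→v4: 5 + 8 + 1 = 14
v3→v0→v4: 5 + 1 = 6
v3→v1→v4: 5 + 4 = 9
Best route has total 6.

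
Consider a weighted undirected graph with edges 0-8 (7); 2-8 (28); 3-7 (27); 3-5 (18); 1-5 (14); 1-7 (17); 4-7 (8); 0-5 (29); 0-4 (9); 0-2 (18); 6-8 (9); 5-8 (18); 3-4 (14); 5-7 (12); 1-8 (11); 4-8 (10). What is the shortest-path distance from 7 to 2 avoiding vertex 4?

53

Checking several routes:
7 → 5 → 1 → 8 → 0 → 2: 12 + 14 + 11 + 7 + 18 = 62
7 → 5 → 8 → 0 → 2: 12 + 18 + 7 + 18 = 55
7 → 1 → 8 → 2: 17 + 11 + 28 = 56
7 → 5 → 8 → 2: 12 + 18 + 28 = 58
7 → 1 → 8 → 0 → 2: 17 + 11 + 7 + 18 = 53
7 → 5 → 0 → 2: 12 + 29 + 18 = 59
The minimum is 53.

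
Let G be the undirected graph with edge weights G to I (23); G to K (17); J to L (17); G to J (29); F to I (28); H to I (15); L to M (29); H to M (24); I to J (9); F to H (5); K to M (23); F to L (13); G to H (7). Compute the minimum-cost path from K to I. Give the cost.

Some routes from K to I:
K→G→H→I: 17 + 7 + 15 = 39
K→G→J→I: 17 + 29 + 9 = 55
K→G→I: 17 + 23 = 40
Best route has total 39.

39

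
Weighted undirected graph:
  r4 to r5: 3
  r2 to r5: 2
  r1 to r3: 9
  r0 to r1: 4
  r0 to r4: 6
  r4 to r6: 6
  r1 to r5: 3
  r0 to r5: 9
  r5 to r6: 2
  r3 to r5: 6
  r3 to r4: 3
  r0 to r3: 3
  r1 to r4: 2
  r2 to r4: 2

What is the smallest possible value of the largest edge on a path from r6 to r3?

Comparing a few candidate routes:
r6 -> r5 -> r4 -> r3: max(2, 3, 3) = 3
r6 -> r5 -> r1 -> r0 -> r3: max(2, 3, 4, 3) = 4
r6 -> r5 -> r1 -> r4 -> r3: max(2, 3, 2, 3) = 3
r6 -> r5 -> r2 -> r4 -> r3: max(2, 2, 2, 3) = 3
Smallest bottleneck: 3.

3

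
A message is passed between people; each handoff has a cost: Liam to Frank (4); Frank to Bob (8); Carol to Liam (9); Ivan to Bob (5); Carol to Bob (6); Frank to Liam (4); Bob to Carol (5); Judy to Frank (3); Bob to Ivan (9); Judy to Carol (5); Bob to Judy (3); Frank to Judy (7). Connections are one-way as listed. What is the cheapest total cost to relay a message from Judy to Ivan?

20

Candidate routes:
Judy → Carol → Bob → Ivan: 5 + 6 + 9 = 20
Judy → Carol → Liam → Frank → Bob → Ivan: 5 + 9 + 4 + 8 + 9 = 35
Judy → Frank → Bob → Ivan: 3 + 8 + 9 = 20
Best route has total 20.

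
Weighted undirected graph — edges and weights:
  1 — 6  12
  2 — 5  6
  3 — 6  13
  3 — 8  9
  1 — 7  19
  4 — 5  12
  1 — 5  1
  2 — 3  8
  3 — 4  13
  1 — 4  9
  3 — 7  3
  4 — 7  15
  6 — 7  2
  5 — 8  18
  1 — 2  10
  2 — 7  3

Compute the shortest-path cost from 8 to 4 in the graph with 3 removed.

28

Some routes from 8 to 4 avoiding 3:
8 - 5 - 2 - 1 - 4: 18 + 6 + 10 + 9 = 43
8 - 5 - 4: 18 + 12 = 30
8 - 5 - 2 - 7 - 4: 18 + 6 + 3 + 15 = 42
8 - 5 - 1 - 4: 18 + 1 + 9 = 28
Shortest: 28.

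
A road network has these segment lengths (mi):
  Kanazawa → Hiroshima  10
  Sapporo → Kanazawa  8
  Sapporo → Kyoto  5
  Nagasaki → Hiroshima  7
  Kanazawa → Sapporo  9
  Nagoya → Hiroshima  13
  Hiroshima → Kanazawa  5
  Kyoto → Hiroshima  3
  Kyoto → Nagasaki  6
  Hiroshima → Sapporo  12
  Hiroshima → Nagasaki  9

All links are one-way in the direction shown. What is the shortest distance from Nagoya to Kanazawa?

18

Routes from Nagoya to Kanazawa:
Nagoya -> Hiroshima -> Kanazawa: 13 + 5 = 18
Nagoya -> Hiroshima -> Sapporo -> Kanazawa: 13 + 12 + 8 = 33
Best route has total 18 mi.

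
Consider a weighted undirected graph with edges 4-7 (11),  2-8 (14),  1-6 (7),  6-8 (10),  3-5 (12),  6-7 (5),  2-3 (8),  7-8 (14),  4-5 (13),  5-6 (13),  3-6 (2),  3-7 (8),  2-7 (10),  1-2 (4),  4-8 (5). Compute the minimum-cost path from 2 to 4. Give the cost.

19

Checking several routes:
2 -> 8 -> 4: 14 + 5 = 19
2 -> 3 -> 6 -> 8 -> 4: 8 + 2 + 10 + 5 = 25
2 -> 7 -> 4: 10 + 11 = 21
The minimum is 19.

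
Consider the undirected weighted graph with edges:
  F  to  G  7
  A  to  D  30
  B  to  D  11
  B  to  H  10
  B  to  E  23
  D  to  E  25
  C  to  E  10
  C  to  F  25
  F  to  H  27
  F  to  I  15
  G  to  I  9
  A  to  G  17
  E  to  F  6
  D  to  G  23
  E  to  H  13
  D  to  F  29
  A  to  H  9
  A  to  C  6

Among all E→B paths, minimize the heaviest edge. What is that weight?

10

Checking several routes:
E → F → I → G → A → H → B: max(6, 15, 9, 17, 9, 10) = 17
E → H → B: max(13, 10) = 13
E → F → G → A → H → B: max(6, 7, 17, 9, 10) = 17
E → C → A → H → B: max(10, 6, 9, 10) = 10
Best route has worst link 10.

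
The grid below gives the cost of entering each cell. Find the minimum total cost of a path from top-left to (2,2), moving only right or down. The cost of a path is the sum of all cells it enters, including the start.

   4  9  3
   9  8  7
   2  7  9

31

Best path: (0,0)→(1,0)→(2,0)→(2,1)→(2,2)
Cost: 4 + 9 + 2 + 7 + 9 = 31
For comparison, the top-then-right route costs 32.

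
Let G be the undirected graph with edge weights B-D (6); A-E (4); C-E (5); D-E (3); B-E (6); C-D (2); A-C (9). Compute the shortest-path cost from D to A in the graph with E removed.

11

Paths from D to A avoiding E:
D - C - A: 2 + 9 = 11
Shortest: 11.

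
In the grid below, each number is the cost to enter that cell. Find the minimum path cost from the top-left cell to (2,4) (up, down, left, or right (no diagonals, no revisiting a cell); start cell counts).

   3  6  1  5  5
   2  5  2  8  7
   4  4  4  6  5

One optimal route is [0,0] -> [0,1] -> [0,2] -> [1,2] -> [2,2] -> [2,3] -> [2,4].
Its cost is 3 + 6 + 1 + 2 + 4 + 6 + 5 = 27.

27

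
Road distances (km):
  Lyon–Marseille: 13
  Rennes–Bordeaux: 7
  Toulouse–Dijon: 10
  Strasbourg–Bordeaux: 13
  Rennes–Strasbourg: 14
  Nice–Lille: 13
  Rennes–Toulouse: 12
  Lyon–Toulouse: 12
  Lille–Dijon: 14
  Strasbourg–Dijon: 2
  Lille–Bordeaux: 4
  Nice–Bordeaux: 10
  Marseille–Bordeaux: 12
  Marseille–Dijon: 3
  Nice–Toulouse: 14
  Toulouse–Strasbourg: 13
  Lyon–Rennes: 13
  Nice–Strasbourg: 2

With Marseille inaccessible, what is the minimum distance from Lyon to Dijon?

22

Comparing a few candidate routes:
Lyon → Toulouse → Dijon: 12 + 10 = 22
Lyon → Toulouse → Strasbourg → Dijon: 12 + 13 + 2 = 27
Lyon → Rennes → Strasbourg → Dijon: 13 + 14 + 2 = 29
The minimum is 22 km.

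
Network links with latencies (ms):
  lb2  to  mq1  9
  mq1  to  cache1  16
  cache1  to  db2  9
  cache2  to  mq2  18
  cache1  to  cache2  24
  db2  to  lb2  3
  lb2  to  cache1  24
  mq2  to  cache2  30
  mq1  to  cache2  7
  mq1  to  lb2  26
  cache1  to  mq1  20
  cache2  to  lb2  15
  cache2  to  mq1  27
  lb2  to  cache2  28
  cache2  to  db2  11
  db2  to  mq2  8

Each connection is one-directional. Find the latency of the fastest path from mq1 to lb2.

21

Comparing a few candidate routes:
mq1-cache1-db2-lb2: 16 + 9 + 3 = 28
mq1-lb2: 26
mq1-cache2-db2-lb2: 7 + 11 + 3 = 21
mq1-cache2-lb2: 7 + 15 = 22
Shortest: 21 ms.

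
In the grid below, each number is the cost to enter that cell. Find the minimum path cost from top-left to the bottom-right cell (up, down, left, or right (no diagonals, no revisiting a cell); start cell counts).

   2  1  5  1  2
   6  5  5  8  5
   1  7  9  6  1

Best path: (0,0) (0,1) (0,2) (0,3) (0,4) (1,4) (2,4)
Cost: 2 + 1 + 5 + 1 + 2 + 5 + 1 = 17

17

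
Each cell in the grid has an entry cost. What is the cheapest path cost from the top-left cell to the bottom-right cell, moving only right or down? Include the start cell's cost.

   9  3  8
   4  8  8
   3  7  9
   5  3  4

Take [0,0]→[1,0]→[2,0]→[3,0]→[3,1]→[3,2] for a total of 9 + 4 + 3 + 5 + 3 + 4 = 28.
For comparison, the top-then-right route costs 41.

28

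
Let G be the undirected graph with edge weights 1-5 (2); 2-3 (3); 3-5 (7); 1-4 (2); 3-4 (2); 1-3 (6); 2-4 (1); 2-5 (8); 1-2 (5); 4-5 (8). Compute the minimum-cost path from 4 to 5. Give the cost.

4

Comparing a few candidate routes:
4 -> 2 -> 1 -> 5: 1 + 5 + 2 = 8
4 -> 3 -> 5: 2 + 7 = 9
4 -> 5: 8
4 -> 2 -> 5: 1 + 8 = 9
4 -> 1 -> 5: 2 + 2 = 4
Best route has total 4.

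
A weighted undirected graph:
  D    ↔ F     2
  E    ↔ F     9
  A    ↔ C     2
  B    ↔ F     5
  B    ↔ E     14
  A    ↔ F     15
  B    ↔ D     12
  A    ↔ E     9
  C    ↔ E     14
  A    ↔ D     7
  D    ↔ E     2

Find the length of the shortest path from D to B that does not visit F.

Routes from D to B avoiding F:
D→A→E→B: 7 + 9 + 14 = 30
D→B: 12
D→E→B: 2 + 14 = 16
D→A→C→E→B: 7 + 2 + 14 + 14 = 37
Shortest: 12.

12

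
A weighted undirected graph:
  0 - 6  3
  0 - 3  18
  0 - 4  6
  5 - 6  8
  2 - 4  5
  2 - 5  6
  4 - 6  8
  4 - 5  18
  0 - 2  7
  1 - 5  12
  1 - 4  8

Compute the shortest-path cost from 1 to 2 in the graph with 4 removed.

Candidate routes:
1 -> 5 -> 6 -> 0 -> 2: 12 + 8 + 3 + 7 = 30
1 -> 5 -> 2: 12 + 6 = 18
The minimum is 18.

18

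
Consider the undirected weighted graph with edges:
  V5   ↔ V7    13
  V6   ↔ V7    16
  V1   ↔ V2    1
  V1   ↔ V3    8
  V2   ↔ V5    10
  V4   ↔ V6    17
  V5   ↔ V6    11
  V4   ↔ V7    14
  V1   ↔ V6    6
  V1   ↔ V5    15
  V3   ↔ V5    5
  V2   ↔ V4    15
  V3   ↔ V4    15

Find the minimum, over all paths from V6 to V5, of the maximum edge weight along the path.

8

Some routes from V6 to V5:
V6 → V1 → V3 → V5: max(6, 8, 5) = 8
V6 → V5: max(11) = 11
V6 → V1 → V2 → V4 → V3 → V5: max(6, 1, 15, 15, 5) = 15
V6 → V1 → V2 → V4 → V7 → V5: max(6, 1, 15, 14, 13) = 15
V6 → V1 → V2 → V5: max(6, 1, 10) = 10
V6 → V1 → V3 → V4 → V7 → V5: max(6, 8, 15, 14, 13) = 15
Smallest bottleneck: 8.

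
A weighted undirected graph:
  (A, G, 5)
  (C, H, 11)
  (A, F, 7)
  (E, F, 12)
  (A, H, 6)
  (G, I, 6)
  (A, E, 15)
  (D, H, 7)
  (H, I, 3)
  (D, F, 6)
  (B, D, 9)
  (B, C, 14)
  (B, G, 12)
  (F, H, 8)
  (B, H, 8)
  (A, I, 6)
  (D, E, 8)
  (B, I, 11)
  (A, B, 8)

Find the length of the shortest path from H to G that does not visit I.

Checking several routes:
H-A-G: 6 + 5 = 11
H-B-A-G: 8 + 8 + 5 = 21
H-F-A-G: 8 + 7 + 5 = 20
H-B-G: 8 + 12 = 20
Shortest: 11.

11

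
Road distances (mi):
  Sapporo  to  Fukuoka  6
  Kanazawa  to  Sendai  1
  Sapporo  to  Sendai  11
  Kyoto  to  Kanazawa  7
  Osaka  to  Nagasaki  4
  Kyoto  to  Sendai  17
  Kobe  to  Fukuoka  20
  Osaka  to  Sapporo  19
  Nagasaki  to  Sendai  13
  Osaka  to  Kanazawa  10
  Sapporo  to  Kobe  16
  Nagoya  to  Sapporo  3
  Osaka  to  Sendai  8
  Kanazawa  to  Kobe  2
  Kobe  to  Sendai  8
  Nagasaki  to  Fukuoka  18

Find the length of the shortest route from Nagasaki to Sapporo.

23

Comparing a few candidate routes:
Nagasaki -> Fukuoka -> Sapporo: 18 + 6 = 24
Nagasaki -> Sendai -> Sapporo: 13 + 11 = 24
Nagasaki -> Osaka -> Sapporo: 4 + 19 = 23
Nagasaki -> Osaka -> Sendai -> Sapporo: 4 + 8 + 11 = 23
The minimum is 23 mi.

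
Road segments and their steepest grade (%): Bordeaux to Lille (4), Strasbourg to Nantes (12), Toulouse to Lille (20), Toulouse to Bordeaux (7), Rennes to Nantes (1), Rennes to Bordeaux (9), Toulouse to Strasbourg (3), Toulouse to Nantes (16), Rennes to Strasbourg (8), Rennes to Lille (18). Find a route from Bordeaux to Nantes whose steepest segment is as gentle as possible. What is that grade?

Comparing a few candidate routes:
Bordeaux→Toulouse→Strasbourg→Rennes→Nantes: max(7, 3, 8, 1) = 8
Bordeaux→Rennes→Nantes: max(9, 1) = 9
Bordeaux→Toulouse→Nantes: max(7, 16) = 16
Bordeaux→Rennes→Strasbourg→Toulouse→Nantes: max(9, 8, 3, 16) = 16
Bordeaux→Toulouse→Strasbourg→Nantes: max(7, 3, 12) = 12
Bordeaux→Rennes→Strasbourg→Nantes: max(9, 8, 12) = 12
The minimum achievable maximum is 8%.

8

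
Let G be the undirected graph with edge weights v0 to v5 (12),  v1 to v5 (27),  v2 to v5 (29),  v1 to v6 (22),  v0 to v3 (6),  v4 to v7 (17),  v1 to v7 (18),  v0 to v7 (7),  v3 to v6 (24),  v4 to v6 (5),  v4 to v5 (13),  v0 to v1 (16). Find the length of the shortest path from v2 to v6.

Checking several routes:
v2-v5-v4-v6: 29 + 13 + 5 = 47
v2-v5-v1-v6: 29 + 27 + 22 = 78
v2-v5-v0-v7-v4-v6: 29 + 12 + 7 + 17 + 5 = 70
v2-v5-v0-v3-v6: 29 + 12 + 6 + 24 = 71
Shortest: 47.

47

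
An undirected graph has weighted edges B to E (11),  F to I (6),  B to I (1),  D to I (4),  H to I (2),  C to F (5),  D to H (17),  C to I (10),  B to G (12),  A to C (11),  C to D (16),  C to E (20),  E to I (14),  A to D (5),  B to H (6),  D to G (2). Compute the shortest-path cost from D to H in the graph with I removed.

17

Candidate routes:
D - A - C - E - B - H: 5 + 11 + 20 + 11 + 6 = 53
D - C - E - B - H: 16 + 20 + 11 + 6 = 53
D - G - B - H: 2 + 12 + 6 = 20
D - H: 17
The minimum is 17.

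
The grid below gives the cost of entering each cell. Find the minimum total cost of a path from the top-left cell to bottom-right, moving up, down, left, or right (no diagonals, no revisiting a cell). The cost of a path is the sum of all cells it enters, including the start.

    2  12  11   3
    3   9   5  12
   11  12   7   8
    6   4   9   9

43

Path r0c0 → r1c0 → r1c1 → r1c2 → r2c2 → r2c3 → r3c3: 2 + 3 + 9 + 5 + 7 + 8 + 9 = 43.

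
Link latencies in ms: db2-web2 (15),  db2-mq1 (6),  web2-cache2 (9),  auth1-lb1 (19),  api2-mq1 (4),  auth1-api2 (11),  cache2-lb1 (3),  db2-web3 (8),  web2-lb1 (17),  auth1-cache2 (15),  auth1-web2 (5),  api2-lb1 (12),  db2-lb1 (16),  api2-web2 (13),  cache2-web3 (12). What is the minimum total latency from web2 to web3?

Some routes from web2 to web3:
web2 - auth1 - api2 - mq1 - db2 - web3: 5 + 11 + 4 + 6 + 8 = 34
web2 - api2 - mq1 - db2 - web3: 13 + 4 + 6 + 8 = 31
web2 - lb1 - cache2 - web3: 17 + 3 + 12 = 32
web2 - cache2 - web3: 9 + 12 = 21
web2 - auth1 - cache2 - web3: 5 + 15 + 12 = 32
web2 - db2 - web3: 15 + 8 = 23
Best route has total 21 ms.

21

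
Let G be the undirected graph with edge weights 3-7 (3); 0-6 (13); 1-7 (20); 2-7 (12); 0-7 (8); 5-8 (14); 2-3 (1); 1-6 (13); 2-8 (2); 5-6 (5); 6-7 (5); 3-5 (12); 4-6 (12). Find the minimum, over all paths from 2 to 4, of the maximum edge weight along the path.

12

Checking several routes:
2 - 3 - 5 - 6 - 4: max(1, 12, 5, 12) = 12
2 - 3 - 7 - 6 - 4: max(1, 3, 5, 12) = 12
2 - 7 - 3 - 5 - 6 - 4: max(12, 3, 12, 5, 12) = 12
The minimum achievable maximum is 12.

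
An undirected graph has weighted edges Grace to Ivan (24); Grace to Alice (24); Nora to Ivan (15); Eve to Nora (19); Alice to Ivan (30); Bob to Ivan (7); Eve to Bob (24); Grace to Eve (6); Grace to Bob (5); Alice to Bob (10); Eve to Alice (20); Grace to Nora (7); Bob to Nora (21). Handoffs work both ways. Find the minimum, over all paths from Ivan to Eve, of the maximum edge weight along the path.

Some routes from Ivan to Eve:
Ivan -> Bob -> Grace -> Eve: max(7, 5, 6) = 7
Ivan -> Nora -> Grace -> Eve: max(15, 7, 6) = 15
Ivan -> Nora -> Eve: max(15, 19) = 19
Ivan -> Bob -> Grace -> Nora -> Eve: max(7, 5, 7, 19) = 19
Smallest bottleneck: 7.

7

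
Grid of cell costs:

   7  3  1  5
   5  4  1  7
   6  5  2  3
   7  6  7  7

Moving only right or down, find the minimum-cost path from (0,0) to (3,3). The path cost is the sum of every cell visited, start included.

24

Cheapest: [0,0] → [0,1] → [0,2] → [1,2] → [2,2] → [2,3] → [3,3]
  7 + 3 + 1 + 1 + 2 + 3 + 7 = 24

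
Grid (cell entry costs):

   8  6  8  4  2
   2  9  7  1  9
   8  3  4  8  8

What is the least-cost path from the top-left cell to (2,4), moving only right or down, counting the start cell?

41

Cheapest: [0,0] [1,0] [2,0] [2,1] [2,2] [2,3] [2,4]
  8 + 2 + 8 + 3 + 4 + 8 + 8 = 41
For comparison, the top-then-right route costs 45.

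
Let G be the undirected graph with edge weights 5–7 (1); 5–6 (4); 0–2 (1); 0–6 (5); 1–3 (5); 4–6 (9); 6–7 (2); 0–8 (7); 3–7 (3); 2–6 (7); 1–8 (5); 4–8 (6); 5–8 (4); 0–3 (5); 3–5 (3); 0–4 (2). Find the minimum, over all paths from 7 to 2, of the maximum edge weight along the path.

Checking several routes:
7 -> 5 -> 6 -> 0 -> 2: max(1, 4, 5, 1) = 5
7 -> 3 -> 5 -> 6 -> 0 -> 2: max(3, 3, 4, 5, 1) = 5
7 -> 3 -> 0 -> 2: max(3, 5, 1) = 5
7 -> 3 -> 1 -> 8 -> 5 -> 6 -> 0 -> 2: max(3, 5, 5, 4, 4, 5, 1) = 5
7 -> 5 -> 8 -> 1 -> 3 -> 0 -> 2: max(1, 4, 5, 5, 5, 1) = 5
7 -> 5 -> 3 -> 0 -> 2: max(1, 3, 5, 1) = 5
The minimum achievable maximum is 5.

5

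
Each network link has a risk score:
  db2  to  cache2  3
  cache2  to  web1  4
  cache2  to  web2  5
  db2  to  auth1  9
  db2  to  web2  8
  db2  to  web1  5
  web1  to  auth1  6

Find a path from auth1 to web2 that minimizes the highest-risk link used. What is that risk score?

Comparing a few candidate routes:
auth1 → web1 → cache2 → web2: max(6, 4, 5) = 6
auth1 → web1 → cache2 → db2 → web2: max(6, 4, 3, 8) = 8
auth1 → web1 → db2 → web2: max(6, 5, 8) = 8
auth1 → web1 → db2 → cache2 → web2: max(6, 5, 3, 5) = 6
Best route has worst link 6.

6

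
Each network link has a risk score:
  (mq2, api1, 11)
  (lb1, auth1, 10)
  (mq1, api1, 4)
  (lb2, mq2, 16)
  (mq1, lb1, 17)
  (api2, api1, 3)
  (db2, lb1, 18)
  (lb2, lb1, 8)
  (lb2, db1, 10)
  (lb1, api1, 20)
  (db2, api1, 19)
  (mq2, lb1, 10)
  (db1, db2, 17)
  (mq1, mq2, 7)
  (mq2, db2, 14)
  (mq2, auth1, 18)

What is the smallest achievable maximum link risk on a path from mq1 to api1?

4

Comparing a few candidate routes:
mq1-lb1-db2-db1-lb2-mq2-api1: max(17, 18, 17, 10, 16, 11) = 18
mq1-lb1-lb2-mq2-api1: max(17, 8, 16, 11) = 17
mq1-mq2-api1: max(7, 11) = 11
mq1-api1: max(4) = 4
mq1-lb1-mq2-api1: max(17, 10, 11) = 17
mq1-lb1-lb2-db1-db2-mq2-api1: max(17, 8, 10, 17, 14, 11) = 17
The minimum achievable maximum is 4.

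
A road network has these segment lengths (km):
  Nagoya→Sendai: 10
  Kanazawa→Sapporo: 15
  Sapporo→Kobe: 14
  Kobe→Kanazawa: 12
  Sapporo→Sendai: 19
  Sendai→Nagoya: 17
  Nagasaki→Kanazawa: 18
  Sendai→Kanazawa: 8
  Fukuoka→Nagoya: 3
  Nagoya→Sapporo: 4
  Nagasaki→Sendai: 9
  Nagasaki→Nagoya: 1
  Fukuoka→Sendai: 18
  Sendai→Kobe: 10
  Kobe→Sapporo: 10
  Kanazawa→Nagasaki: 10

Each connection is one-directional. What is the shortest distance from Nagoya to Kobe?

18

Paths from Nagoya to Kobe:
Nagoya-Sapporo-Sendai-Kobe: 4 + 19 + 10 = 33
Nagoya-Sendai-Kanazawa-Sapporo-Kobe: 10 + 8 + 15 + 14 = 47
Nagoya-Sapporo-Kobe: 4 + 14 = 18
Nagoya-Sendai-Kobe: 10 + 10 = 20
The minimum is 18 km.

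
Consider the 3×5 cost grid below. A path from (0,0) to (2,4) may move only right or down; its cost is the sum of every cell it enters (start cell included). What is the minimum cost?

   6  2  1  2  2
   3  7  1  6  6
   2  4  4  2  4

Best path: (0,0) → (0,1) → (0,2) → (1,2) → (2,2) → (2,3) → (2,4)
Cost: 6 + 2 + 1 + 1 + 4 + 2 + 4 = 20
(Top row then right column would cost 23.)

20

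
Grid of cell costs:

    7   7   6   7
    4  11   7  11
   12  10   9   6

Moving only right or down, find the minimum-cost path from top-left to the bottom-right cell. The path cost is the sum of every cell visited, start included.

42

Take [0,0] → [0,1] → [0,2] → [1,2] → [2,2] → [2,3] for a total of 7 + 7 + 6 + 7 + 9 + 6 = 42.
(Top row then right column would cost 44.)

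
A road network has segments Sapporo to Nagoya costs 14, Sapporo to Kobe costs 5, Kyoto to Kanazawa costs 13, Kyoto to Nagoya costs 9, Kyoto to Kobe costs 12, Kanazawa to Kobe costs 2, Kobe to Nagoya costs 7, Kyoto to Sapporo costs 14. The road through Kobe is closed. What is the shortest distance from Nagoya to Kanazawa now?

Candidate routes:
Nagoya-Kyoto-Kanazawa: 9 + 13 = 22
Nagoya-Sapporo-Kyoto-Kanazawa: 14 + 14 + 13 = 41
Best route has total 22.

22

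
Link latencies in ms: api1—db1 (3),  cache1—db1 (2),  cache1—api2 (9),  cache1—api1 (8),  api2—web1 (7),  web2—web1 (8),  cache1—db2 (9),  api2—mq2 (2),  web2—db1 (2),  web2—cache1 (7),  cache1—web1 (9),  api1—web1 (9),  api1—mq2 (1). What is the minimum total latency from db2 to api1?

14

Checking several routes:
db2-cache1-api1: 9 + 8 = 17
db2-cache1-db1-api1: 9 + 2 + 3 = 14
db2-cache1-api2-mq2-api1: 9 + 9 + 2 + 1 = 21
Best route has total 14 ms.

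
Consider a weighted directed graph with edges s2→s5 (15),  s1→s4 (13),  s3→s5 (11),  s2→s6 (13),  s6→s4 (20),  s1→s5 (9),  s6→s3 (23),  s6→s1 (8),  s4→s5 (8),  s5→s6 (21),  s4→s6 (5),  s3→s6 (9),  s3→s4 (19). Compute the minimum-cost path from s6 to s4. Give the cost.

20

Candidate routes:
s6 → s4: 20
s6 → s3 → s4: 23 + 19 = 42
s6 → s1 → s4: 8 + 13 = 21
Best route has total 20.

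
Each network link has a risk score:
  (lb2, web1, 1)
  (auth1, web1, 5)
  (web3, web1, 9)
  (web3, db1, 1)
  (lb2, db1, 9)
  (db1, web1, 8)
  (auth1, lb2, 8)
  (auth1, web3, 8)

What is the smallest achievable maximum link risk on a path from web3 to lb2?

8

Comparing a few candidate routes:
web3-db1-web1-lb2: max(1, 8, 1) = 8
web3-auth1-web1-lb2: max(8, 5, 1) = 8
web3-web1-lb2: max(9, 1) = 9
web3-db1-web1-auth1-lb2: max(1, 8, 5, 8) = 8
web3-auth1-lb2: max(8, 8) = 8
web3-auth1-web1-db1-lb2: max(8, 5, 8, 9) = 9
Smallest bottleneck: 8.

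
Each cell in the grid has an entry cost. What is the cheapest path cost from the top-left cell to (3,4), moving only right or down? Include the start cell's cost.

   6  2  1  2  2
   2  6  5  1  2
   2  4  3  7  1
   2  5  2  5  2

One optimal route is (0,0) (0,1) (0,2) (0,3) (1,3) (1,4) (2,4) (3,4).
Its cost is 6 + 2 + 1 + 2 + 1 + 2 + 1 + 2 = 17.
(Top row then right column would cost 18.)

17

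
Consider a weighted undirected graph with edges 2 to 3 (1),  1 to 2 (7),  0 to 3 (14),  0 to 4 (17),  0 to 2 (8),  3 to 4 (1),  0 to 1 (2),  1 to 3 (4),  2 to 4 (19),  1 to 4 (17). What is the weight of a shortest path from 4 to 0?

7

Checking several routes:
4→3→1→0: 1 + 4 + 2 = 7
4→3→2→1→0: 1 + 1 + 7 + 2 = 11
4→3→0: 1 + 14 = 15
4→3→2→0: 1 + 1 + 8 = 10
Shortest: 7.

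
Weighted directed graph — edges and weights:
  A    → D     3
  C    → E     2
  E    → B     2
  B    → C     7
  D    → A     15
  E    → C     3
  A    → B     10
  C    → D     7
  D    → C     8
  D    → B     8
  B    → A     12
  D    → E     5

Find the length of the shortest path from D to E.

5

A few of the D→E routes:
D → B → C → E: 8 + 7 + 2 = 17
D → C → E: 8 + 2 = 10
D → E: 5
Best route has total 5.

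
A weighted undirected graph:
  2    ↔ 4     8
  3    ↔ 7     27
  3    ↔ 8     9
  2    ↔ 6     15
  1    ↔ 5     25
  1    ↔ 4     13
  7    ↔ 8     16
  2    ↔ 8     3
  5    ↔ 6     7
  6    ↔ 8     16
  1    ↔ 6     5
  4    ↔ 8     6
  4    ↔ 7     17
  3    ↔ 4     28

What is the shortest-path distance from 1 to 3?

28

Some routes from 1 to 3:
1 -> 6 -> 2 -> 8 -> 3: 5 + 15 + 3 + 9 = 32
1 -> 4 -> 2 -> 8 -> 3: 13 + 8 + 3 + 9 = 33
1 -> 4 -> 8 -> 3: 13 + 6 + 9 = 28
1 -> 4 -> 3: 13 + 28 = 41
1 -> 6 -> 8 -> 3: 5 + 16 + 9 = 30
Shortest: 28.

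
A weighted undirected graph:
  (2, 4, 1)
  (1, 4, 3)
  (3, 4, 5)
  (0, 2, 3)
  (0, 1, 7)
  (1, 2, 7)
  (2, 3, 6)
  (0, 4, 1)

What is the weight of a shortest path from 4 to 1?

Some routes from 4 to 1:
4 -> 2 -> 1: 1 + 7 = 8
4 -> 0 -> 2 -> 1: 1 + 3 + 7 = 11
4 -> 2 -> 0 -> 1: 1 + 3 + 7 = 11
4 -> 1: 3
4 -> 0 -> 1: 1 + 7 = 8
4 -> 3 -> 2 -> 1: 5 + 6 + 7 = 18
Shortest: 3.

3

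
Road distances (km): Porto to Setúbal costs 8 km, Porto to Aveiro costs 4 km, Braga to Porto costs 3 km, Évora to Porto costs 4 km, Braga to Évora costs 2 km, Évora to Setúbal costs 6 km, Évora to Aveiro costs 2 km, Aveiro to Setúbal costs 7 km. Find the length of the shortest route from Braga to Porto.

3

Some routes from Braga to Porto:
Braga→Évora→Porto: 2 + 4 = 6
Braga→Évora→Aveiro→Porto: 2 + 2 + 4 = 8
Braga→Porto: 3
Braga→Évora→Setúbal→Porto: 2 + 6 + 8 = 16
Best route has total 3 km.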